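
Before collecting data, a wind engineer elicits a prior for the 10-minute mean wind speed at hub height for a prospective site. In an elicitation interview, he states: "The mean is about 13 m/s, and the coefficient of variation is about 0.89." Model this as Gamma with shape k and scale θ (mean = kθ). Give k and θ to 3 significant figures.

For Gamma(k, scale θ): mean = kθ, variance = kθ², so CV = 1/√k.
CV = 0.89, hence k = 1/CV² = 1.26.
Then θ = mean/k = 13/1.26 = 10.3.

k ≈ 1.26, θ ≈ 10.3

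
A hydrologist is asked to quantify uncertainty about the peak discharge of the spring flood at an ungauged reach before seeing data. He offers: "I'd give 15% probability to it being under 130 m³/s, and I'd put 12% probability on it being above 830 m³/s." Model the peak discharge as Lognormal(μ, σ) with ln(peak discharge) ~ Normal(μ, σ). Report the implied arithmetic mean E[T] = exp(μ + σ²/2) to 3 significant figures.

E[T] ≈ 440 m³/s

If T ~ Lognormal(μ,σ) then ln T ~ Normal(μ,σ), so the p-quantile of ln T is μ + z_p·σ.
ln(130) = 4.868 and ln(830) = 6.721; z_{0.15} = -1.036, z_{0.88} = 1.175.
σ = (6.721 − 4.868)/(1.175 − (-1.036)) = 0.838.
μ = 4.868 − (-1.036)·0.838 = 5.736.
E[T] = exp(μ + σ²/2) = exp(5.736 + 0.3514) = 440 m³/s.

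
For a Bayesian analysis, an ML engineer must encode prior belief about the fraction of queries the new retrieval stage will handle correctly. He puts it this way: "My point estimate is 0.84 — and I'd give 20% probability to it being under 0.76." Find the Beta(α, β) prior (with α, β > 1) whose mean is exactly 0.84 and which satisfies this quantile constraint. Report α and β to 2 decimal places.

α ≈ 10.11, β ≈ 1.93

With mean 0.84 fixed, write α = 0.84s, β = 0.16s where s = α+β.
Need P(θ < 0.76) = 0.2 under Beta(0.84s, 0.16s). Normal approximation: (q−m)/√(m(1−m)/s) ≈ z_{0.2} = -0.842, so s ≈ 0.84·0.16·(-0.842)²/(0.76−0.84)² = 14.9.
At s = 14.9: P(θ<0.76) ≈ 0.184. Adjusting to match 0.2 gives s ≈ 12.04.
So α = 0.84·12.04 ≈ 10.11, β = 0.16·12.04 ≈ 1.93.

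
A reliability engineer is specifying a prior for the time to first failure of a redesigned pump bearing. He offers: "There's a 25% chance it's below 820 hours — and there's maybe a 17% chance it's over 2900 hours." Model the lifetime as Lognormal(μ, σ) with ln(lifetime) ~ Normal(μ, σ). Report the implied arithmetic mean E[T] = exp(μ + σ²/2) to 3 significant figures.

If T ~ Lognormal(μ,σ) then ln T ~ Normal(μ,σ), so the p-quantile of ln T is μ + z_p·σ.
ln(820) = 6.709 and ln(2900) = 7.972; z_{0.25} = -0.6745, z_{0.83} = 0.9542.
σ = (7.972 − 6.709)/(0.9542 − (-0.6745)) = 0.776.
μ = 6.709 − (-0.6745)·0.776 = 7.232.
E[T] = exp(μ + σ²/2) = exp(7.232 + 0.3008) = 1870 hours.

E[T] ≈ 1870 hours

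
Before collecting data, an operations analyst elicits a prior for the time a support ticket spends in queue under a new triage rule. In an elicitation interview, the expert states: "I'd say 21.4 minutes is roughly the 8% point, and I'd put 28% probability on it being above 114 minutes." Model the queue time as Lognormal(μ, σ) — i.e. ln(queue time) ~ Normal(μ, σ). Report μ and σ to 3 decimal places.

μ ≈ 4.246, σ ≈ 0.841

If T ~ Lognormal(μ,σ) then ln T ~ Normal(μ,σ), so the p-quantile of ln T is μ + z_p·σ.
ln(21.4) = 3.063 and ln(114) = 4.736; z_{0.08} = -1.405, z_{0.72} = 0.5828.
σ = (4.736 − 3.063)/(0.5828 − (-1.405)) = 0.841.
μ = 3.063 − (-1.405)·0.841 = 4.246.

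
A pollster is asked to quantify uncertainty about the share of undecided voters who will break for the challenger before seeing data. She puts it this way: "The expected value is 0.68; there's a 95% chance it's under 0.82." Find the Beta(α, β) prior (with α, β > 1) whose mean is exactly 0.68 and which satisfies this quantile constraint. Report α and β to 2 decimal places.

α ≈ 17.56, β ≈ 8.26

With mean 0.68 fixed, write α = 0.68s, β = 0.32s where s = α+β.
Need P(θ < 0.82) = 0.95 under Beta(0.68s, 0.32s). Normal approximation: (q−m)/√(m(1−m)/s) ≈ z_{0.95} = 1.64, so s ≈ 0.68·0.32·(1.64)²/(0.82−0.68)² = 30.0.
At s = 30.0: P(θ<0.82) ≈ 0.963. Adjusting to match 0.95 gives s ≈ 25.82.
So α = 0.68·25.82 ≈ 17.56, β = 0.32·25.82 ≈ 8.26.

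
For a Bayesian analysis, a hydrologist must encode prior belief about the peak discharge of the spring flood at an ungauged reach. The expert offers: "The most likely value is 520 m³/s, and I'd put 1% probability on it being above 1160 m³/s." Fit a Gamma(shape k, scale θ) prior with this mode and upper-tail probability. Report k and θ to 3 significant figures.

k ≈ 8.47, θ ≈ 69.6

Gamma(k,θ) with k>1 has mode (k−1)θ, so θ = 520/(k−1).
Need P(X < 1160) = 0.99 with θ tied to k this way. Start at k = 2, θ = 520: P(X<1160) ≈ 0.653.
Too low — raise k to concentrate. Iterating converges to k ≈ 8.47.
Then θ = 520/(8.47−1) ≈ 69.6.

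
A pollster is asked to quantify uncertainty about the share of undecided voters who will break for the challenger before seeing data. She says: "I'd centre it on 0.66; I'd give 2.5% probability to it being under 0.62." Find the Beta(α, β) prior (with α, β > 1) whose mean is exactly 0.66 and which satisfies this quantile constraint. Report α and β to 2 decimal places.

With mean 0.66 fixed, write α = 0.66s, β = 0.34s where s = α+β.
Need P(θ < 0.62) = 0.025 under Beta(0.66s, 0.34s). Normal approximation: (q−m)/√(m(1−m)/s) ≈ z_{0.025} = -1.96, so s ≈ 0.66·0.34·(-1.96)²/(0.62−0.66)² = 538.8.
At s = 538.8: P(θ<0.62) ≈ 0.026. Adjusting to match 0.025 gives s ≈ 552.35.
So α = 0.66·552.35 ≈ 364.55, β = 0.34·552.35 ≈ 187.80.

α ≈ 364.55, β ≈ 187.80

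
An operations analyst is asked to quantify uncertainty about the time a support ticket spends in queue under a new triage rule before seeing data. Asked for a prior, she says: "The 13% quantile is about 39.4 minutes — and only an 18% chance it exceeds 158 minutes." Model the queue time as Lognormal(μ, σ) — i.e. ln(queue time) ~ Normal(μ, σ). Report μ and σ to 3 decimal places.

μ ≈ 4.440, σ ≈ 0.680

If T ~ Lognormal(μ,σ) then ln T ~ Normal(μ,σ), so the p-quantile of ln T is μ + z_p·σ.
ln(39.4) = 3.674 and ln(158) = 5.063; z_{0.13} = -1.126, z_{0.82} = 0.9154.
σ = (5.063 − 3.674)/(0.9154 − (-1.126)) = 0.680.
μ = 3.674 − (-1.126)·0.680 = 4.440.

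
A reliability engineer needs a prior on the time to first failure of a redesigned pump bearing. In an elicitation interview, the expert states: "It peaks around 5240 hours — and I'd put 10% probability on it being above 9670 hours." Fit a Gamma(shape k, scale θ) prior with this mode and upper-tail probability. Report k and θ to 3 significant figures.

k ≈ 6.08, θ ≈ 1030

Gamma(k,θ) with k>1 has mode (k−1)θ, so θ = 5240/(k−1).
Need P(X < 9670) = 0.9 with θ tied to k this way. Start at k = 2, θ = 5240: P(X<9670) ≈ 0.551.
Too low — raise k to concentrate. Iterating converges to k ≈ 6.08.
Then θ = 5240/(6.08−1) ≈ 1030.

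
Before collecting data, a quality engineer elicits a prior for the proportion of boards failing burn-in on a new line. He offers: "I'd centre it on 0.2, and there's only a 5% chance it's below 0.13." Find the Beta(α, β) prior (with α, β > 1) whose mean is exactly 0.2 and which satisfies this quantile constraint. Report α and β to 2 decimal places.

α ≈ 15.33, β ≈ 61.31

With mean 0.2 fixed, write α = 0.2s, β = 0.8s where s = α+β.
Need P(θ < 0.13) = 0.05 under Beta(0.2s, 0.8s). Normal approximation: (q−m)/√(m(1−m)/s) ≈ z_{0.05} = -1.64, so s ≈ 0.2·0.8·(-1.64)²/(0.13−0.2)² = 88.3.
At s = 88.3: P(θ<0.13) ≈ 0.038. Adjusting to match 0.05 gives s ≈ 76.64.
So α = 0.2·76.64 ≈ 15.33, β = 0.8·76.64 ≈ 61.31.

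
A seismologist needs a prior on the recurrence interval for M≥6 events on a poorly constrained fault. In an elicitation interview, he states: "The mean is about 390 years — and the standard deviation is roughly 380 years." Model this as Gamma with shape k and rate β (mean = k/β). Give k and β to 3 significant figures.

k ≈ 1.05, β ≈ 0.0027

For Gamma(k, rate β): mean = k/β, variance = k/β², so CV = 1/√k.
CV = SD/mean = 380/390 = 0.9744, hence k = 1/CV² = 1.05.
Then β = k/mean = 1.05/390 = 0.0027.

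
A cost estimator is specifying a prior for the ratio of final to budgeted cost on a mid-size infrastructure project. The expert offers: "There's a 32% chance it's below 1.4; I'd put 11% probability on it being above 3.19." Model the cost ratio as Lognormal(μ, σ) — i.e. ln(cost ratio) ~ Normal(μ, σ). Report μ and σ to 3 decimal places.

μ ≈ 0.564, σ ≈ 0.486

If T ~ Lognormal(μ,σ) then ln T ~ Normal(μ,σ), so the p-quantile of ln T is μ + z_p·σ.
ln(1.4) = 0.3365 and ln(3.19) = 1.16; z_{0.32} = -0.4677, z_{0.89} = 1.227.
σ = (1.16 − 0.3365)/(1.227 − (-0.4677)) = 0.486.
μ = 0.3365 − (-0.4677)·0.486 = 0.564.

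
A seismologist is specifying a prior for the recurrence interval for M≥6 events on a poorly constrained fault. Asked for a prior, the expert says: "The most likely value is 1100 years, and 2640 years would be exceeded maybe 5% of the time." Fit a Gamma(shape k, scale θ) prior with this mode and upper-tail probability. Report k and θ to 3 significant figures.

k ≈ 4.56, θ ≈ 309

Gamma(k,θ) with k>1 has mode (k−1)θ, so θ = 1100/(k−1).
Need P(X < 2640) = 0.95 with θ tied to k this way. Start at k = 2, θ = 1100: P(X<2640) ≈ 0.692.
Too low — raise k to concentrate. Iterating converges to k ≈ 4.56.
Then θ = 1100/(4.56−1) ≈ 309.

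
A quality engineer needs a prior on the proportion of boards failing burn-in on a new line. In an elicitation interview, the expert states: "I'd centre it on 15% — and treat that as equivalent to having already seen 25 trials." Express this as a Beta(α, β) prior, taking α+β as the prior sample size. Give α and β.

α = 3.75, β = 21.25

Under the effective-sample-size interpretation, Beta(α, β) has prior mean α/(α+β) and prior sample size α+β.
So α+β = 25 and α/(α+β) = 0.15, giving α = 0.15·25 = 3.75 and β = 25 − 3.75 = 21.25.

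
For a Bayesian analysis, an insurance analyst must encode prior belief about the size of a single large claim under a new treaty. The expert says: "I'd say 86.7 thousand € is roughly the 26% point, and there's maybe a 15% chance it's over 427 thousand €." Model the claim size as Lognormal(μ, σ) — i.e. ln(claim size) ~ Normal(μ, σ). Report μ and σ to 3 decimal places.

μ ≈ 5.073, σ ≈ 0.949

If T ~ Lognormal(μ,σ) then ln T ~ Normal(μ,σ), so the p-quantile of ln T is μ + z_p·σ.
ln(86.7) = 4.462 and ln(427) = 6.057; z_{0.26} = -0.6433, z_{0.85} = 1.036.
σ = (6.057 − 4.462)/(1.036 − (-0.6433)) = 0.949.
μ = 4.462 − (-0.6433)·0.949 = 5.073.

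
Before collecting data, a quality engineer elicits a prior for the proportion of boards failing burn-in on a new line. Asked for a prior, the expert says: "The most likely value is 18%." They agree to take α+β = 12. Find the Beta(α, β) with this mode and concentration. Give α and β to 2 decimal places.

For α,β > 1 the Beta mode is (α−1)/(α+β−2). With α+β = 12, the mode is (α−1)/10.
Set (α−1)/10 = 0.18 → α = 1 + 0.18·10 = 2.80.
β = 12 − α = 9.20.

α = 2.80, β = 9.20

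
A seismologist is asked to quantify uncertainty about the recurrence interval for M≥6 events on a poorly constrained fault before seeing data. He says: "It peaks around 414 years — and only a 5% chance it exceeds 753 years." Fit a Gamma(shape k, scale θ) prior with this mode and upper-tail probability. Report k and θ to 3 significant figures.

k ≈ 8.78, θ ≈ 53.2

Gamma(k,θ) with k>1 has mode (k−1)θ, so θ = 414/(k−1).
Need P(X < 753) = 0.95 with θ tied to k this way. Start at k = 2, θ = 414: P(X<753) ≈ 0.543.
Too low — raise k to concentrate. Iterating converges to k ≈ 8.78.
Then θ = 414/(8.78−1) ≈ 53.2.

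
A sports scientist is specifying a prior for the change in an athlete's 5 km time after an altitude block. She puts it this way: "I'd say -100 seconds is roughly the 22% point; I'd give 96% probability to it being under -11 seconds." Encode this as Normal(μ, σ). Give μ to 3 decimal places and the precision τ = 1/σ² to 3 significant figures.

μ = -72.759, τ = 0.000804

The p-quantile of Normal(μ,σ) is μ + z_p·σ, with z_{0.22} = -0.7722 and z_{0.96} = 1.751.
Eliminate σ: μ = (z₂·x₁ − z₁·x₂)/(z₂ − z₁) = (1.751·-100 − (-0.7722)·-11)/2.523 = -72.759.
Then σ = (x₂ − x₁)/(z₂ − z₁) = (-11 − -100)/2.523 = 35.277.
Precision τ = 1/σ² = 1/35.28² = 0.000804.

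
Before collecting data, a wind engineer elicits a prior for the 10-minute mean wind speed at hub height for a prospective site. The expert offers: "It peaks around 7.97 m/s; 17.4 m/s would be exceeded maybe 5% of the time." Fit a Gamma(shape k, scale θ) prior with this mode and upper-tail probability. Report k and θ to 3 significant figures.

k ≈ 5.52, θ ≈ 1.76

Gamma(k,θ) with k>1 has mode (k−1)θ, so θ = 7.97/(k−1).
Need P(X < 17.4) = 0.95 with θ tied to k this way. Start at k = 2, θ = 7.97: P(X<17.4) ≈ 0.641.
Too low — raise k to concentrate. Iterating converges to k ≈ 5.52.
Then θ = 7.97/(5.52−1) ≈ 1.76.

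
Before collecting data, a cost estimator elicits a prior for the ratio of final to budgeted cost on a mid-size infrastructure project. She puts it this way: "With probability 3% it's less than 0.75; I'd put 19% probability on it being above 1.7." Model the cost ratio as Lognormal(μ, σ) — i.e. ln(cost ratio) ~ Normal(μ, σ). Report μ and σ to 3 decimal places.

μ ≈ 0.270, σ ≈ 0.297

If T ~ Lognormal(μ,σ) then ln T ~ Normal(μ,σ), so the p-quantile of ln T is μ + z_p·σ.
ln(0.75) = -0.2877 and ln(1.7) = 0.5306; z_{0.03} = -1.881, z_{0.81} = 0.8779.
σ = (0.5306 − -0.2877)/(0.8779 − (-1.881)) = 0.297.
μ = -0.2877 − (-1.881)·0.297 = 0.270.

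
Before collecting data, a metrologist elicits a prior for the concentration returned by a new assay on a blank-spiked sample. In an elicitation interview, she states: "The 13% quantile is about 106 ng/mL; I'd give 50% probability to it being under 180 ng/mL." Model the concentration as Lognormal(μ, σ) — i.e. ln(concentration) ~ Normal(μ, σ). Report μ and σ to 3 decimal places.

μ ≈ 5.193, σ ≈ 0.470

If T ~ Lognormal(μ,σ) then ln T ~ Normal(μ,σ), so the p-quantile of ln T is μ + z_p·σ.
ln(106) = 4.663 and ln(180) = 5.193; z_{0.13} = -1.126, z_{0.5} = 0.
σ = (5.193 − 4.663)/(0 − (-1.126)) = 0.470.
μ = 4.663 − (-1.126)·0.470 = 5.193.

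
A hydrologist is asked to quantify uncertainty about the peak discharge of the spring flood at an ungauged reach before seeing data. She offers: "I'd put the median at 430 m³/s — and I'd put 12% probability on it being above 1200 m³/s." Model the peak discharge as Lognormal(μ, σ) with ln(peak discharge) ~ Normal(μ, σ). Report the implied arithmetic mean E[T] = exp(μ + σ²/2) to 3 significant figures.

If T ~ Lognormal(μ,σ) then ln T ~ Normal(μ,σ), so the p-quantile of ln T is μ + z_p·σ.
ln(430) = 6.064 and ln(1200) = 7.09; z_{0.5} = 0, z_{0.88} = 1.175.
σ = (7.09 − 6.064)/(1.175 − (0)) = 0.873.
μ = 6.064 − (0)·0.873 = 6.064.
E[T] = exp(μ + σ²/2) = exp(6.064 + 0.3815) = 630 m³/s.

E[T] ≈ 630 m³/s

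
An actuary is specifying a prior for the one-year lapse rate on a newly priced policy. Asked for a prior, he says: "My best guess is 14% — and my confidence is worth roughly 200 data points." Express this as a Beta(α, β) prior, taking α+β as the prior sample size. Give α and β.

Under the effective-sample-size interpretation, Beta(α, β) has prior mean α/(α+β) and prior sample size α+β.
So α+β = 200 and α/(α+β) = 0.14, giving α = 0.14·200 = 28 and β = 200 − 28 = 172.

α = 28, β = 172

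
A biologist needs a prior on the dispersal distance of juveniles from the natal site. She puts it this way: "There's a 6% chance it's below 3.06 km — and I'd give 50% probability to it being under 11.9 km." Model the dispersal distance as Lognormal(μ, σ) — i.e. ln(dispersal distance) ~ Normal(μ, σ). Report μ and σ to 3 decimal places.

μ ≈ 2.477, σ ≈ 0.874

If T ~ Lognormal(μ,σ) then ln T ~ Normal(μ,σ), so the p-quantile of ln T is μ + z_p·σ.
ln(3.06) = 1.118 and ln(11.9) = 2.477; z_{0.06} = -1.555, z_{0.5} = 0.
σ = (2.477 − 1.118)/(0 − (-1.555)) = 0.874.
μ = 1.118 − (-1.555)·0.874 = 2.477.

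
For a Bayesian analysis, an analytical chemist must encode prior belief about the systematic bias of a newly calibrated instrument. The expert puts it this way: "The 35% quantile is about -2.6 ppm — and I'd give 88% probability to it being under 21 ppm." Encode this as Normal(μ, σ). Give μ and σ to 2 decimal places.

μ = 3.23, σ = 15.13

For Normal(μ,σ), the p-quantile is μ + z_p·σ. Here z_{0.35} = -0.3853, z_{0.88} = 1.175.
So -2.6 = μ − 0.3853σ and 21 = μ + 1.175σ.
Subtracting: σ = (21 − -2.6)/(1.175 − (-0.3853)) = 15.13.
Then μ = -2.6 − (-0.3853)·15.13 = 3.23.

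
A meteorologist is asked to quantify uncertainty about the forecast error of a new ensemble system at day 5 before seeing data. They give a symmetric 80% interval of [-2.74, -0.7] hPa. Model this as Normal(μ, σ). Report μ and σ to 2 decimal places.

A symmetric 80% interval runs μ ± z·σ with z = 1.282.
Half-width = 1.02, so σ = 1.02/1.282 = 0.80.
μ is the interval midpoint, -1.72.

μ = -1.72, σ = 0.80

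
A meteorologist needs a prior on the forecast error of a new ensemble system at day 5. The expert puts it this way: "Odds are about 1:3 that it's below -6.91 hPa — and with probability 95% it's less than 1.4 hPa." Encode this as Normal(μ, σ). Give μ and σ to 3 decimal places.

The p-quantile of Normal(μ,σ) is μ + z_p·σ, with z_{0.25} = -0.6745 and z_{0.95} = 1.645.
Eliminate σ: μ = (z₂·x₁ − z₁·x₂)/(z₂ − z₁) = (1.645·-6.91 − (-0.6745)·1.4)/2.319 = -4.493.
Then σ = (x₂ − x₁)/(z₂ − z₁) = (1.4 − -6.91)/2.319 = 3.583.

μ = -4.493, σ = 3.583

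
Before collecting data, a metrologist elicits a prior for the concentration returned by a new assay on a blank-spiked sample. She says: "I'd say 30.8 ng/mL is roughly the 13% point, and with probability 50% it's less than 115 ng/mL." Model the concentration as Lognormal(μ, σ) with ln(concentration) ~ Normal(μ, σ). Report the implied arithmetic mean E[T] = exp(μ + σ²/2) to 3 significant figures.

E[T] ≈ 228 ng/mL

If T ~ Lognormal(μ,σ) then ln T ~ Normal(μ,σ), so the p-quantile of ln T is μ + z_p·σ.
ln(30.8) = 3.428 and ln(115) = 4.745; z_{0.13} = -1.126, z_{0.5} = 0.
σ = (4.745 − 3.428)/(0 − (-1.126)) = 1.170.
μ = 3.428 − (-1.126)·1.170 = 4.745.
E[T] = exp(μ + σ²/2) = exp(4.745 + 0.6840) = 228 ng/mL.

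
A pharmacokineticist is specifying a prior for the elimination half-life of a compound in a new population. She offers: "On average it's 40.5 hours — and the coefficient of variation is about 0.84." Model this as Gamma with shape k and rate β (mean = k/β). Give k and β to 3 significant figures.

For Gamma(k, rate β): mean = k/β, variance = k/β², so CV = 1/√k.
CV = 0.84, hence k = 1/CV² = 1.42.
Then β = k/mean = 1.42/40.5 = 0.035.

k ≈ 1.42, β ≈ 0.035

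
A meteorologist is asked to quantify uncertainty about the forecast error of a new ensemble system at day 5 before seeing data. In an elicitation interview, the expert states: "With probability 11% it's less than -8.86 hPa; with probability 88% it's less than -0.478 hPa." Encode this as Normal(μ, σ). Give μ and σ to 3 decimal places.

The p-quantile of Normal(μ,σ) is μ + z_p·σ, with z_{0.11} = -1.227 and z_{0.88} = 1.175.
Eliminate σ: μ = (z₂·x₁ − z₁·x₂)/(z₂ − z₁) = (1.175·-8.86 − (-1.227)·-0.478)/2.402 = -4.579.
Then σ = (x₂ − x₁)/(z₂ − z₁) = (-0.478 − -8.86)/2.402 = 3.490.

μ = -4.579, σ = 3.490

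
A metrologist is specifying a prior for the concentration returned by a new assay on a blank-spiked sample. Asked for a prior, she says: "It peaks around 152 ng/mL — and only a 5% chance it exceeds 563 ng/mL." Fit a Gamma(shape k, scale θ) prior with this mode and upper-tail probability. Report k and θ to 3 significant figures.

k ≈ 2.49, θ ≈ 102

Gamma(k,θ) with k>1 has mode (k−1)θ, so θ = 152/(k−1).
Need P(X < 563) = 0.95 with θ tied to k this way. Start at k = 2, θ = 152: P(X<563) ≈ 0.884.
Too low — raise k to concentrate. Iterating converges to k ≈ 2.49.
Then θ = 152/(2.49−1) ≈ 102.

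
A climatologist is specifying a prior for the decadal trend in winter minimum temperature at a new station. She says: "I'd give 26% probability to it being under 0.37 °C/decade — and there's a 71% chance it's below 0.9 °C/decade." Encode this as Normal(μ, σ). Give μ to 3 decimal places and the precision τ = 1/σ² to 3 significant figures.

μ = 0.655, τ = 5.1

The p-quantile of Normal(μ,σ) is μ + z_p·σ, with z_{0.26} = -0.6433 and z_{0.71} = 0.5534.
Eliminate σ: μ = (z₂·x₁ − z₁·x₂)/(z₂ − z₁) = (0.5534·0.37 − (-0.6433)·0.9)/1.197 = 0.655.
Then σ = (x₂ − x₁)/(z₂ − z₁) = (0.9 − 0.37)/1.197 = 0.443.
Precision τ = 1/σ² = 1/0.4429² = 5.1.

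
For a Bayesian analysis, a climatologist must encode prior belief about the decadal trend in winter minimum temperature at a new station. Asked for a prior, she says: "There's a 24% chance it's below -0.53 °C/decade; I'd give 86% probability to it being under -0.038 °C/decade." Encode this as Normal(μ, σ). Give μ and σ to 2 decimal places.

μ = -0.34, σ = 0.28

The p-quantile of Normal(μ,σ) is μ + z_p·σ, with z_{0.24} = -0.7063 and z_{0.86} = 1.08.
Eliminate σ: μ = (z₂·x₁ − z₁·x₂)/(z₂ − z₁) = (1.08·-0.53 − (-0.7063)·-0.038)/1.787 = -0.34.
Then σ = (x₂ − x₁)/(z₂ − z₁) = (-0.038 − -0.53)/1.787 = 0.28.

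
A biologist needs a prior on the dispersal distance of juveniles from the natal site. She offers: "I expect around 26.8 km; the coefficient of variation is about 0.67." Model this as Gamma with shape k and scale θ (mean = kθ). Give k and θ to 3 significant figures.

For Gamma(k, scale θ): mean = kθ, variance = kθ², so CV = 1/√k.
CV = 0.67, hence k = 1/CV² = 2.23.
Then θ = mean/k = 26.8/2.23 = 12.

k ≈ 2.23, θ ≈ 12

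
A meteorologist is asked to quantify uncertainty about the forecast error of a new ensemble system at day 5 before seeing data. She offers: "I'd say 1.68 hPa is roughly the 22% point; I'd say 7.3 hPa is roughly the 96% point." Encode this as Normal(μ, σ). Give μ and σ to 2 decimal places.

The p-quantile of Normal(μ,σ) is μ + z_p·σ, with z_{0.22} = -0.7722 and z_{0.96} = 1.751.
Eliminate σ: μ = (z₂·x₁ − z₁·x₂)/(z₂ − z₁) = (1.751·1.68 − (-0.7722)·7.3)/2.523 = 3.40.
Then σ = (x₂ − x₁)/(z₂ − z₁) = (7.3 − 1.68)/2.523 = 2.23.

μ = 3.40, σ = 2.23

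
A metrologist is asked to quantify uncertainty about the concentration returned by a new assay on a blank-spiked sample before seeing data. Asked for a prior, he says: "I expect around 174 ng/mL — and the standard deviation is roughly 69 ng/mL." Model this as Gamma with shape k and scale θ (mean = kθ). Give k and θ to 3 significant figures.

k ≈ 6.36, θ ≈ 27.4

For Gamma(k, scale θ): mean = kθ, variance = kθ², so CV = 1/√k.
CV = SD/mean = 69/174 = 0.3966, hence k = 1/CV² = 6.36.
Then θ = mean/k = 174/6.36 = 27.4.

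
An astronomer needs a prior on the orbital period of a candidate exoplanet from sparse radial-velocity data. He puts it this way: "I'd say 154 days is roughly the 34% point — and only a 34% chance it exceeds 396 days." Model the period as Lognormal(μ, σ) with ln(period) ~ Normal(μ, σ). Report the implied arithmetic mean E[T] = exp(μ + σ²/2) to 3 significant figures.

E[T] ≈ 476 days

If T ~ Lognormal(μ,σ) then ln T ~ Normal(μ,σ), so the p-quantile of ln T is μ + z_p·σ.
ln(154) = 5.037 and ln(396) = 5.981; z_{0.34} = -0.4125, z_{0.66} = 0.4125.
σ = (5.981 − 5.037)/(0.4125 − (-0.4125)) = 1.145.
μ = 5.037 − (-0.4125)·1.145 = 5.509.
E[T] = exp(μ + σ²/2) = exp(5.509 + 0.6554) = 476 days.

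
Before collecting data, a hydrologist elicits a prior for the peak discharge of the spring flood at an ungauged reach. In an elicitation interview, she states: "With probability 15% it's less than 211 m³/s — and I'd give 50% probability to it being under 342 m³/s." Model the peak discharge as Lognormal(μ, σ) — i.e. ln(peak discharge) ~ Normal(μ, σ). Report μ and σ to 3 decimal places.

If T ~ Lognormal(μ,σ) then ln T ~ Normal(μ,σ), so the p-quantile of ln T is μ + z_p·σ.
ln(211) = 5.352 and ln(342) = 5.835; z_{0.15} = -1.036, z_{0.5} = 0.
σ = (5.835 − 5.352)/(0 − (-1.036)) = 0.466.
μ = 5.352 − (-1.036)·0.466 = 5.835.

μ ≈ 5.835, σ ≈ 0.466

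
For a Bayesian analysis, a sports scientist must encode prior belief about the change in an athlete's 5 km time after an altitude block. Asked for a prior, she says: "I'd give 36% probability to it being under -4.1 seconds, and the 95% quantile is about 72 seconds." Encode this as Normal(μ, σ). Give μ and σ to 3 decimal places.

For Normal(μ,σ), the p-quantile is μ + z_p·σ. Here z_{0.36} = -0.3585, z_{0.95} = 1.645.
So -4.1 = μ − 0.3585σ and 72 = μ + 1.645σ.
Subtracting: σ = (72 − -4.1)/(1.645 − (-0.3585)) = 37.987.
Then μ = -4.1 − (-0.3585)·37.987 = 9.517.

μ = 9.517, σ = 37.987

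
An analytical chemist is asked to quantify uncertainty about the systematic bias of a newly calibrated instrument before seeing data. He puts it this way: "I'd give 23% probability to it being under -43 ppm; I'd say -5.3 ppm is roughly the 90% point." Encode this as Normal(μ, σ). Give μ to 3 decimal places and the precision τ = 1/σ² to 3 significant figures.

μ = -29.213, τ = 0.00287

For Normal(μ,σ), the p-quantile is μ + z_p·σ. Here z_{0.23} = -0.7388, z_{0.9} = 1.282.
So -43 = μ − 0.7388σ and -5.3 = μ + 1.282σ.
Subtracting: σ = (-5.3 − -43)/(1.282 − (-0.7388)) = 18.660.
Then μ = -43 − (-0.7388)·18.660 = -29.213.
Precision τ = 1/σ² = 1/18.66² = 0.00287.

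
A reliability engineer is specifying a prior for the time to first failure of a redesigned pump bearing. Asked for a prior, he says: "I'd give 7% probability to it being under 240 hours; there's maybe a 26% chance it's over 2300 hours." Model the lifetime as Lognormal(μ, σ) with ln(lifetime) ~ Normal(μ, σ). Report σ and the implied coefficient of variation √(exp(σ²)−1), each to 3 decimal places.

If T ~ Lognormal(μ,σ) then ln T ~ Normal(μ,σ), so the p-quantile of ln T is μ + z_p·σ.
ln(240) = 5.481 and ln(2300) = 7.741; z_{0.07} = -1.476, z_{0.74} = 0.6433.
σ = (7.741 − 5.481)/(0.6433 − (-1.476)) = 1.066.
μ = 5.481 − (-1.476)·1.066 = 7.055.
CV = √(exp(σ²)−1) = √(exp(1.1374)−1) = 1.456.

σ ≈ 1.066, CV ≈ 1.456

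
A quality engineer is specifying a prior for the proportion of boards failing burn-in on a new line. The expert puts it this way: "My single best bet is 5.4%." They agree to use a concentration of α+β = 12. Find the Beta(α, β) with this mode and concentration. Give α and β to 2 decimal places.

For α,β > 1 the Beta mode is (α−1)/(α+β−2). With α+β = 12, the mode is (α−1)/10.
Set (α−1)/10 = 0.054 → α = 1 + 0.054·10 = 1.54.
β = 12 − α = 10.46.

α = 1.54, β = 10.46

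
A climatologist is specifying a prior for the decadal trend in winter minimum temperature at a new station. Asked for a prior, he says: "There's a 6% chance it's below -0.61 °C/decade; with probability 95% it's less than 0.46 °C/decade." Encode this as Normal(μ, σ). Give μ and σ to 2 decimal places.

μ = -0.09, σ = 0.33

For Normal(μ,σ), the p-quantile is μ + z_p·σ. Here z_{0.06} = -1.555, z_{0.95} = 1.645.
So -0.61 = μ − 1.555σ and 0.46 = μ + 1.645σ.
Subtracting: σ = (0.46 − -0.61)/(1.645 − (-1.555)) = 0.33.
Then μ = -0.61 − (-1.555)·0.33 = -0.09.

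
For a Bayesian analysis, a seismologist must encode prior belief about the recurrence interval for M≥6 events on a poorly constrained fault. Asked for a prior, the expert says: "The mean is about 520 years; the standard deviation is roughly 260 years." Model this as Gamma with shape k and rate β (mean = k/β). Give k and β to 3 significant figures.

k ≈ 4, β ≈ 0.00769

For Gamma(k, rate β): mean = k/β, variance = k/β², so CV = 1/√k.
CV = SD/mean = 260/520 = 0.5, hence k = 1/CV² = 4.
Then β = k/mean = 4/520 = 0.00769.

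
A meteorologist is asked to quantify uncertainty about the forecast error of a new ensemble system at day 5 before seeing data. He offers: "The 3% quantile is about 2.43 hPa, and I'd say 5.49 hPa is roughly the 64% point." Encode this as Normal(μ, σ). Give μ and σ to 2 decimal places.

For Normal(μ,σ), the p-quantile is μ + z_p·σ. Here z_{0.03} = -1.881, z_{0.64} = 0.3585.
So 2.43 = μ − 1.881σ and 5.49 = μ + 0.3585σ.
Subtracting: σ = (5.49 − 2.43)/(0.3585 − (-1.881)) = 1.37.
Then μ = 2.43 − (-1.881)·1.37 = 5.00.

μ = 5.00, σ = 1.37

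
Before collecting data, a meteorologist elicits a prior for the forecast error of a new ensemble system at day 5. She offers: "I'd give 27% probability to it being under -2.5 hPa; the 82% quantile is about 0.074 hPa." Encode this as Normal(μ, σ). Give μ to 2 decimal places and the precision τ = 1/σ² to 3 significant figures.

For Normal(μ,σ), the p-quantile is μ + z_p·σ. Here z_{0.27} = -0.6128, z_{0.82} = 0.9154.
So -2.5 = μ − 0.6128σ and 0.074 = μ + 0.9154σ.
Subtracting: σ = (0.074 − -2.5)/(0.9154 − (-0.6128)) = 1.68.
Then μ = -2.5 − (-0.6128)·1.68 = -1.47.
Precision τ = 1/σ² = 1/1.684² = 0.352.

μ = -1.47, τ = 0.352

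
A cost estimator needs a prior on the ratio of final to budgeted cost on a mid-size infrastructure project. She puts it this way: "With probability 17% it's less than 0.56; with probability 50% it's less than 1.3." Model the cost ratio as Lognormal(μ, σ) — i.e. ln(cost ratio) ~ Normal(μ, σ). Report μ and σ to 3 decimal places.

If T ~ Lognormal(μ,σ) then ln T ~ Normal(μ,σ), so the p-quantile of ln T is μ + z_p·σ.
ln(0.56) = -0.5798 and ln(1.3) = 0.2624; z_{0.17} = -0.9542, z_{0.5} = 0.
σ = (0.2624 − -0.5798)/(0 − (-0.9542)) = 0.883.
μ = -0.5798 − (-0.9542)·0.883 = 0.262.

μ ≈ 0.262, σ ≈ 0.883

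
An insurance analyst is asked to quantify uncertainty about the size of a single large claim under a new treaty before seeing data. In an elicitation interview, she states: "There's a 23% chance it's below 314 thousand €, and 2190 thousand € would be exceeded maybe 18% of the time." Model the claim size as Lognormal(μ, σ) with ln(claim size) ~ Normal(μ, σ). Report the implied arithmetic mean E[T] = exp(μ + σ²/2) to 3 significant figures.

If T ~ Lognormal(μ,σ) then ln T ~ Normal(μ,σ), so the p-quantile of ln T is μ + z_p·σ.
ln(314) = 5.749 and ln(2190) = 7.692; z_{0.23} = -0.7388, z_{0.82} = 0.9154.
σ = (7.692 − 5.749)/(0.9154 − (-0.7388)) = 1.174.
μ = 5.749 − (-0.7388)·1.174 = 6.617.
E[T] = exp(μ + σ²/2) = exp(6.617 + 0.6893) = 1490 thousand €.

E[T] ≈ 1490 thousand €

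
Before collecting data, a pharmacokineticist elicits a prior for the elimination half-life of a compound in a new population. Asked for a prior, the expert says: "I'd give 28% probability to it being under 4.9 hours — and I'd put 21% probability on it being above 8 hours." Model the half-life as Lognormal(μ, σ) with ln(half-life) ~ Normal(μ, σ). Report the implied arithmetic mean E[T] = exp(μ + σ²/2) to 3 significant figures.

E[T] ≈ 6.41 hours

If T ~ Lognormal(μ,σ) then ln T ~ Normal(μ,σ), so the p-quantile of ln T is μ + z_p·σ.
ln(4.9) = 1.589 and ln(8) = 2.079; z_{0.28} = -0.5828, z_{0.79} = 0.8064.
σ = (2.079 − 1.589)/(0.8064 − (-0.5828)) = 0.353.
μ = 1.589 − (-0.5828)·0.353 = 1.795.
E[T] = exp(μ + σ²/2) = exp(1.795 + 0.0623) = 6.41 hours.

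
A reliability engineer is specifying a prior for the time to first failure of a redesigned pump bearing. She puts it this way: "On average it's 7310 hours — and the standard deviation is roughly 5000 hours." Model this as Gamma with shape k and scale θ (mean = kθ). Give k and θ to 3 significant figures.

For Gamma(k, scale θ): mean = kθ, variance = kθ², so CV = 1/√k.
CV = SD/mean = 5000/7310 = 0.684, hence k = 1/CV² = 2.14.
Then θ = mean/k = 7310/2.14 = 3420.

k ≈ 2.14, θ ≈ 3420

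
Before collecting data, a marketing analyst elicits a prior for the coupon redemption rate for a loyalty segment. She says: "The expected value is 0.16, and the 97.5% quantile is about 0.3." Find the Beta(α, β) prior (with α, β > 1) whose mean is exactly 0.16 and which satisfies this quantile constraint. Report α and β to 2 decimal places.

With mean 0.16 fixed, write α = 0.16s, β = 0.84s where s = α+β.
Need P(θ < 0.3) = 0.975 under Beta(0.16s, 0.84s). Normal approximation: (q−m)/√(m(1−m)/s) ≈ z_{0.975} = 1.96, so s ≈ 0.16·0.84·(1.96)²/(0.3−0.16)² = 26.3.
At s = 26.3: P(θ<0.3) ≈ 0.961. Adjusting to match 0.975 gives s ≈ 33.32.
So α = 0.16·33.32 ≈ 5.33, β = 0.84·33.32 ≈ 27.99.

α ≈ 5.33, β ≈ 27.99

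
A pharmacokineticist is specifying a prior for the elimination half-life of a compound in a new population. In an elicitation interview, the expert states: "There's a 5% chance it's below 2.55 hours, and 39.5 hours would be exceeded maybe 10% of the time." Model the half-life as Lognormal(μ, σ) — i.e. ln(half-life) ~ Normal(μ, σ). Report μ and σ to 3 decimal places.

μ ≈ 2.476, σ ≈ 0.936

If T ~ Lognormal(μ,σ) then ln T ~ Normal(μ,σ), so the p-quantile of ln T is μ + z_p·σ.
ln(2.55) = 0.9361 and ln(39.5) = 3.676; z_{0.05} = -1.645, z_{0.9} = 1.282.
σ = (3.676 − 0.9361)/(1.282 − (-1.645)) = 0.936.
μ = 0.9361 − (-1.645)·0.936 = 2.476.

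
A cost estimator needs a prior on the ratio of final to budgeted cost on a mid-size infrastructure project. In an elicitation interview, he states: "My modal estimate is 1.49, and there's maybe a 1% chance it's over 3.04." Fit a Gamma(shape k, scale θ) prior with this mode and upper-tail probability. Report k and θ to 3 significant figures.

Gamma(k,θ) with k>1 has mode (k−1)θ, so θ = 1.49/(k−1).
Need P(X < 3.04) = 0.99 with θ tied to k this way. Start at k = 2, θ = 1.49: P(X<3.04) ≈ 0.605.
Too low — raise k to concentrate. Iterating converges to k ≈ 10.6.
Then θ = 1.49/(10.6−1) ≈ 0.155.

k ≈ 10.6, θ ≈ 0.155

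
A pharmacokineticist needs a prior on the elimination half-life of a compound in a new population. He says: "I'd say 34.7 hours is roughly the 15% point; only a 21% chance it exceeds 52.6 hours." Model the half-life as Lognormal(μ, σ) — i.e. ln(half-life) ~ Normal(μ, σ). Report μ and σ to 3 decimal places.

If T ~ Lognormal(μ,σ) then ln T ~ Normal(μ,σ), so the p-quantile of ln T is μ + z_p·σ.
ln(34.7) = 3.547 and ln(52.6) = 3.963; z_{0.15} = -1.036, z_{0.79} = 0.8064.
σ = (3.963 − 3.547)/(0.8064 − (-1.036)) = 0.226.
μ = 3.547 − (-1.036)·0.226 = 3.781.

μ ≈ 3.781, σ ≈ 0.226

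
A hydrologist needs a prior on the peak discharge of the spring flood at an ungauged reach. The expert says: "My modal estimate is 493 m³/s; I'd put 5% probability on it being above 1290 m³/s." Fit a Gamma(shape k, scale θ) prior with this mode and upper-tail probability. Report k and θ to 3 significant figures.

k ≈ 3.92, θ ≈ 169

Gamma(k,θ) with k>1 has mode (k−1)θ, so θ = 493/(k−1).
Need P(X < 1290) = 0.95 with θ tied to k this way. Start at k = 2, θ = 493: P(X<1290) ≈ 0.736.
Too low — raise k to concentrate. Iterating converges to k ≈ 3.92.
Then θ = 493/(3.92−1) ≈ 169.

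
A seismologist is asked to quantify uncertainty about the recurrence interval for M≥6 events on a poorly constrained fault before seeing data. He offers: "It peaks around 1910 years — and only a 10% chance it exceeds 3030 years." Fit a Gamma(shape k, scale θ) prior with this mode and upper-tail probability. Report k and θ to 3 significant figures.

k ≈ 9.81, θ ≈ 217

Gamma(k,θ) with k>1 has mode (k−1)θ, so θ = 1910/(k−1).
Need P(X < 3030) = 0.9 with θ tied to k this way. Start at k = 2, θ = 1910: P(X<3030) ≈ 0.471.
Too low — raise k to concentrate. Iterating converges to k ≈ 9.81.
Then θ = 1910/(9.81−1) ≈ 217.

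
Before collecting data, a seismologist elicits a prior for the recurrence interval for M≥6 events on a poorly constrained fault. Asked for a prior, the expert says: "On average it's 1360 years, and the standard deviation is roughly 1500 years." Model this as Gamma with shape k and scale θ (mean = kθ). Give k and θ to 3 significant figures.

k ≈ 0.822, θ ≈ 1650

For Gamma(k, scale θ): mean = kθ, variance = kθ², so CV = 1/√k.
CV = SD/mean = 1500/1360 = 1.103, hence k = 1/CV² = 0.822.
Then θ = mean/k = 1360/0.822 = 1650.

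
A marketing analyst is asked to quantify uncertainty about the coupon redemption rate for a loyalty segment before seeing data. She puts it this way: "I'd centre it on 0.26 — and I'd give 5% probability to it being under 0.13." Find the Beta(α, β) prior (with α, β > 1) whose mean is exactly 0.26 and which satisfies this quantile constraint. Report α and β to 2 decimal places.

With mean 0.26 fixed, write α = 0.26s, β = 0.74s where s = α+β.
Need P(θ < 0.13) = 0.05 under Beta(0.26s, 0.74s). Normal approximation: (q−m)/√(m(1−m)/s) ≈ z_{0.05} = -1.64, so s ≈ 0.26·0.74·(-1.64)²/(0.13−0.26)² = 30.8.
At s = 30.8: P(θ<0.13) ≈ 0.032. Adjusting to match 0.05 gives s ≈ 24.96.
So α = 0.26·24.96 ≈ 6.49, β = 0.74·24.96 ≈ 18.47.

α ≈ 6.49, β ≈ 18.47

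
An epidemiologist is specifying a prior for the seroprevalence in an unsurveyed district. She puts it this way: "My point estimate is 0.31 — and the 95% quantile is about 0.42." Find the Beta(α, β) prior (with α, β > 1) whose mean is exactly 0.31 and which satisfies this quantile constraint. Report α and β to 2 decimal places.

With mean 0.31 fixed, write α = 0.31s, β = 0.69s where s = α+β.
Need P(θ < 0.42) = 0.95 under Beta(0.31s, 0.69s). Normal approximation: (q−m)/√(m(1−m)/s) ≈ z_{0.95} = 1.64, so s ≈ 0.31·0.69·(1.64)²/(0.42−0.31)² = 47.8.
At s = 47.8: P(θ<0.42) ≈ 0.945. Adjusting to match 0.95 gives s ≈ 50.76.
So α = 0.31·50.76 ≈ 15.74, β = 0.69·50.76 ≈ 35.03.

α ≈ 15.74, β ≈ 35.03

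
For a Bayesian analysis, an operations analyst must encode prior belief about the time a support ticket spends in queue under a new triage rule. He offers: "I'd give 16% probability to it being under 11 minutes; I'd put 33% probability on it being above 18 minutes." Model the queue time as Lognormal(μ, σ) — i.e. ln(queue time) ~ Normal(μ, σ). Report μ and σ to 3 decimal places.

μ ≈ 2.739, σ ≈ 0.343

If T ~ Lognormal(μ,σ) then ln T ~ Normal(μ,σ), so the p-quantile of ln T is μ + z_p·σ.
ln(11) = 2.398 and ln(18) = 2.89; z_{0.16} = -0.9945, z_{0.67} = 0.4399.
σ = (2.89 − 2.398)/(0.4399 − (-0.9945)) = 0.343.
μ = 2.398 − (-0.9945)·0.343 = 2.739.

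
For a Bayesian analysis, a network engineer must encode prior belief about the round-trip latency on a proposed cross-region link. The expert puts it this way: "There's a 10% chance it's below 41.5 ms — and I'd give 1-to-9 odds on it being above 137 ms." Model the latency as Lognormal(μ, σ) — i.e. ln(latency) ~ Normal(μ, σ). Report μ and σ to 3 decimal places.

If T ~ Lognormal(μ,σ) then ln T ~ Normal(μ,σ), so the p-quantile of ln T is μ + z_p·σ.
ln(41.5) = 3.726 and ln(137) = 4.92; z_{0.1} = -1.282, z_{0.9} = 1.282.
σ = (4.92 − 3.726)/(1.282 − (-1.282)) = 0.466.
μ = 3.726 − (-1.282)·0.466 = 4.323.

μ ≈ 4.323, σ ≈ 0.466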